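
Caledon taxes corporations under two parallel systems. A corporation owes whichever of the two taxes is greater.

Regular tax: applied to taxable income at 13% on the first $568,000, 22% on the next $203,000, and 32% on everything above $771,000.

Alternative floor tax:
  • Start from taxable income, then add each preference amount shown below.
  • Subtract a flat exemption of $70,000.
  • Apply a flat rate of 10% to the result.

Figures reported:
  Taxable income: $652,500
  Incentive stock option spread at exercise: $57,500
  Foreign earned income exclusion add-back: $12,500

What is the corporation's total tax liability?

$92,430

Alternative floor tax:
  Adjusted income: $652,500 + $57,500 + $12,500 = $722,500
  Less exemption $70,000 → base $652,500
  $652,500 × 10% = $65,250

Regular tax:
  $568,000 × 13% = $73,840
  $84,500 × 22% = $18,590
  → $92,430

$92,430 > $65,250, so the regular tax governs.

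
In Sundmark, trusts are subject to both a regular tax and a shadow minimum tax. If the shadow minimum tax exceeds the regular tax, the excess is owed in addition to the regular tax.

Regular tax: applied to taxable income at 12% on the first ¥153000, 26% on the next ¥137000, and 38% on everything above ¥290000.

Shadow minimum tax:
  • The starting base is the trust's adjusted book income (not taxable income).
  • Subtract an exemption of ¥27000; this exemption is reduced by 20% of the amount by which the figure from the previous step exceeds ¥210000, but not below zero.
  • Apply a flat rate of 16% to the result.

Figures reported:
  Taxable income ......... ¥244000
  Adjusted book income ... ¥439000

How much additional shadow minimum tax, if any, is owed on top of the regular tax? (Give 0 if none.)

¥28220

Shadow minimum tax:
  Base (adjusted book income): ¥439000
  Exemption: 20% × (¥439000 − ¥210000) = ¥45800 ≥ ¥27000, so the exemption is fully phased out
  Base: ¥439000 − ¥0 = ¥439000
  ¥439000 × 16% = ¥70240

Regular tax:
  ¥153000 × 12% = ¥18360
  ¥91000 × 26% = ¥23660
  → ¥42020

Excess of shadow minimum tax over regular tax: ¥70240 − ¥42020 = ¥28220.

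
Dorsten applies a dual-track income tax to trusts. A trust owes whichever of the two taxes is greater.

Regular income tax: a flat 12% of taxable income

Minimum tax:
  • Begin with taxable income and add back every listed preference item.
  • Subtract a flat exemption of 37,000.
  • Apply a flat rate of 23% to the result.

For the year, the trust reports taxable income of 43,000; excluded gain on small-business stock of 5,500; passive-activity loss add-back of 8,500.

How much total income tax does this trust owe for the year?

Regular income tax:
  43,000 × 12% = 5,160

Minimum tax:
  Adjusted income: 43,000 + 5,500 + 8,500 = 57,000
  Less exemption 37,000 → base 20,000
  20,000 × 23% = 4,600

5,160 > 4,600, so the regular income tax governs.

5,160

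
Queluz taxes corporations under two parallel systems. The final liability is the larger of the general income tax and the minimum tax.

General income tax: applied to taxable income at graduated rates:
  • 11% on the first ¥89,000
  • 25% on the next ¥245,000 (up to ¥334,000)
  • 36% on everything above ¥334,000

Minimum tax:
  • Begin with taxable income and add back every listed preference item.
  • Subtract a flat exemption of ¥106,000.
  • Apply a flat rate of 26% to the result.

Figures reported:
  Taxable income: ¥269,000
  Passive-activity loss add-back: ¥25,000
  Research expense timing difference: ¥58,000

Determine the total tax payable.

¥63,960

General income tax:
  ¥89,000 × 11% = ¥9,790
  ¥180,000 × 25% = ¥45,000
  → ¥54,790

Minimum tax:
  Adjusted income: ¥269,000 + ¥25,000 + ¥58,000 = ¥352,000
  Less exemption ¥106,000 → base ¥246,000
  ¥246,000 × 26% = ¥63,960

¥63,960 > ¥54,790, so the minimum tax is the binding amount.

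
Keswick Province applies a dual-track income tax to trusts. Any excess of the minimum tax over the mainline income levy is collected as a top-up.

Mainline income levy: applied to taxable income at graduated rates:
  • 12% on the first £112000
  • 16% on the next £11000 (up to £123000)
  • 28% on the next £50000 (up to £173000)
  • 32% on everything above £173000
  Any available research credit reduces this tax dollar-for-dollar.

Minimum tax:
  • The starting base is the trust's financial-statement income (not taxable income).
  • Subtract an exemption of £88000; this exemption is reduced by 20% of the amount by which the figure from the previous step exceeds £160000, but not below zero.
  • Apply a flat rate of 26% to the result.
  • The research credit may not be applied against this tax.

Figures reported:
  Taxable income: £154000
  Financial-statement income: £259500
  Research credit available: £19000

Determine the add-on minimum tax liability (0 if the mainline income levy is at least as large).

Mainline income levy:
  £112000 × 12% = £13440
  £11000 × 16% = £1760
  £31000 × 28% = £8680
  → £23880
  Less research credit £19000 → £4880

Minimum tax:
  Base (financial-statement income): £259500
  Exemption: £88000 − 20% × (£259500 − £160000) = £88000 − £19900 = £68100
  Base: £259500 − £68100 = £191400
  £191400 × 26% = £49764

Excess of minimum tax over mainline income levy: £49764 − £4880 = £44884.

£44884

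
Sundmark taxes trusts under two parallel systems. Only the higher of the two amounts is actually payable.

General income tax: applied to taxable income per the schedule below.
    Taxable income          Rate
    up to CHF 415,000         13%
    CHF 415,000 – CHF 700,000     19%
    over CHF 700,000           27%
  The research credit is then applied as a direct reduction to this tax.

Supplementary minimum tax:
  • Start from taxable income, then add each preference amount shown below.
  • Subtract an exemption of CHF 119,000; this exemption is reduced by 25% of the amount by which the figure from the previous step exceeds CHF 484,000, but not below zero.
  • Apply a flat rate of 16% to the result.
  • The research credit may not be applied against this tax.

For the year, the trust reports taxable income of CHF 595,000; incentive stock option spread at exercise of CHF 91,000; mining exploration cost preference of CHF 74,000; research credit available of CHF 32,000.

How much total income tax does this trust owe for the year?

General income tax:
  CHF 415,000 × 13% = CHF 53,950
  CHF 180,000 × 19% = CHF 34,200
  → CHF 88,150
  Less research credit CHF 32,000 → CHF 56,150

Supplementary minimum tax:
  Adjusted income: CHF 595,000 + CHF 91,000 + CHF 74,000 = CHF 760,000
  Exemption: CHF 119,000 − 25% × (CHF 760,000 − CHF 484,000) = CHF 119,000 − CHF 69,000 = CHF 50,000
  Base: CHF 760,000 − CHF 50,000 = CHF 710,000
  CHF 710,000 × 16% = CHF 113,600

CHF 113,600 > CHF 56,150, so the supplementary minimum tax is the binding amount.

CHF 113,600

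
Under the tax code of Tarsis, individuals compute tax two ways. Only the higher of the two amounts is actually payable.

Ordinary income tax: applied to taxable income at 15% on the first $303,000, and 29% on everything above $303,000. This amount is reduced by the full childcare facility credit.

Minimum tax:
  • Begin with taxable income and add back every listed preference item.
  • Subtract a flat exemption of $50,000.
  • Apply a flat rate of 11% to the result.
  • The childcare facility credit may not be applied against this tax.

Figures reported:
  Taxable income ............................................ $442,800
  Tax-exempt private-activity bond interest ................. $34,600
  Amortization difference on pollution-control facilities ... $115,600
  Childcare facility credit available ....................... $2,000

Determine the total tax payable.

Minimum tax:
  Adjusted income: $442,800 + $34,600 + $115,600 = $593,000
  Less exemption $50,000 → base $543,000
  $543,000 × 11% = $59,730

Ordinary income tax:
  $303,000 × 15% = $45,450
  $139,800 × 29% = $40,542
  → $85,992
  Less childcare facility credit $2,000 → $83,992

$83,992 > $59,730, so the ordinary income tax governs.

$83,992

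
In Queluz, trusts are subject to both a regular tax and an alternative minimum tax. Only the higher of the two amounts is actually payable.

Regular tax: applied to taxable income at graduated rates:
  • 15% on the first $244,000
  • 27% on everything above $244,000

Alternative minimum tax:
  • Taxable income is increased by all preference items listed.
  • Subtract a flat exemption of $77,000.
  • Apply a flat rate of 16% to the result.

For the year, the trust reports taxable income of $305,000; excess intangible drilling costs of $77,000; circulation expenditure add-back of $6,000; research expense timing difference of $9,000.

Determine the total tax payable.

Alternative minimum tax:
  Adjusted income: $305,000 + $77,000 + $6,000 + $9,000 = $397,000
  Less exemption $77,000 → base $320,000
  $320,000 × 16% = $51,200

Regular tax:
  $244,000 × 15% = $36,600
  $61,000 × 27% = $16,470
  → $53,070

$53,070 > $51,200, so the regular tax governs.

$53,070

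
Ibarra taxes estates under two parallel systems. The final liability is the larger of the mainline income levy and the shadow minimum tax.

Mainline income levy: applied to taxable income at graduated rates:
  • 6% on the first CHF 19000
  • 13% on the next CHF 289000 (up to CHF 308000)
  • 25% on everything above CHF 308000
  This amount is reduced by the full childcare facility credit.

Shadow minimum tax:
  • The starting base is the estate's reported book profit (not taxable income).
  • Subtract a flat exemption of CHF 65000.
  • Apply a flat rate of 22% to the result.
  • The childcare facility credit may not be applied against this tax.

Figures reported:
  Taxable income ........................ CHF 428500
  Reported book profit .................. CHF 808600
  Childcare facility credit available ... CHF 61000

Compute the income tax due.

Shadow minimum tax:
  Base (reported book profit): CHF 808600
  Less exemption CHF 65000 → base CHF 743600
  CHF 743600 × 22% = CHF 163592

Mainline income levy:
  CHF 19000 × 6% = CHF 1140
  CHF 289000 × 13% = CHF 37570
  CHF 120500 × 25% = CHF 30125
  → CHF 68835
  Less childcare facility credit CHF 61000 → CHF 7835

CHF 163592 > CHF 7835, so the shadow minimum tax is the binding amount.

CHF 163592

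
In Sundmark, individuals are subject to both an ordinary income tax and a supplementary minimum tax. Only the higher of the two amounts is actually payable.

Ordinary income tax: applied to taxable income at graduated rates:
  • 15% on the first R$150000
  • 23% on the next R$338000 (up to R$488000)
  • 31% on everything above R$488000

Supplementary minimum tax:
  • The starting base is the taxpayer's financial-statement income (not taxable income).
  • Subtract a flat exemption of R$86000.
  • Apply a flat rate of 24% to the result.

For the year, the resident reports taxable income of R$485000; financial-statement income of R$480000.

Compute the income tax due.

R$99550

Supplementary minimum tax:
  Base (financial-statement income): R$480000
  Less exemption R$86000 → base R$394000
  R$394000 × 24% = R$94560

Ordinary income tax:
  R$150000 × 15% = R$22500
  R$335000 × 23% = R$77050
  → R$99550

R$99550 > R$94560, so the ordinary income tax governs.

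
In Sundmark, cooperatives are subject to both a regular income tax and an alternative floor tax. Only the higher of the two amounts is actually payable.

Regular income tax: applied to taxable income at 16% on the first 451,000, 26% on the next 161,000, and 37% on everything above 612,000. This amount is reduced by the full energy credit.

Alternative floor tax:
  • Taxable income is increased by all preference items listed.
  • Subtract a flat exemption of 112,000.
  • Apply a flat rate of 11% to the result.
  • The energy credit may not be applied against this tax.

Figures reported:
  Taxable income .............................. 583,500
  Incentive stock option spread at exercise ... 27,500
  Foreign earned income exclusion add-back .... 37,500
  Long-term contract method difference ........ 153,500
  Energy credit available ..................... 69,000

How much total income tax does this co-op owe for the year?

75,900

Regular income tax:
  451,000 × 16% = 72,160
  132,500 × 26% = 34,450
  → 106,610
  Less energy credit 69,000 → 37,610

Alternative floor tax:
  Adjusted income: 583,500 + 27,500 + 37,500 + 153,500 = 802,000
  Less exemption 112,000 → base 690,000
  690,000 × 11% = 75,900

75,900 > 37,610, so the alternative floor tax is the binding amount.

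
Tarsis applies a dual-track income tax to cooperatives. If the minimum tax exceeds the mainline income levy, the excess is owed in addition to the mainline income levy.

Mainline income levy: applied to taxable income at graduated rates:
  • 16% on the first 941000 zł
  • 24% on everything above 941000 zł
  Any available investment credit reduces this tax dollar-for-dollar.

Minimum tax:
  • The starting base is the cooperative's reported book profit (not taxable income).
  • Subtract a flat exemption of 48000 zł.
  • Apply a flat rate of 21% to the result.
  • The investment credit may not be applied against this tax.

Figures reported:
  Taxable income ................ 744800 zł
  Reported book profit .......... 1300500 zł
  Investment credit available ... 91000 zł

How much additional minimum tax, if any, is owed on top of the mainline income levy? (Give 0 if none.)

234857 zł

Minimum tax:
  Base (reported book profit): 1300500 zł
  Less exemption 48000 zł → base 1252500 zł
  1252500 zł × 21% = 263025 zł

Mainline income levy:
  744800 zł × 16% = 119168 zł
  Less investment credit 91000 zł → 28168 zł

Excess of minimum tax over mainline income levy: 263025 zł − 28168 zł = 234857 zł.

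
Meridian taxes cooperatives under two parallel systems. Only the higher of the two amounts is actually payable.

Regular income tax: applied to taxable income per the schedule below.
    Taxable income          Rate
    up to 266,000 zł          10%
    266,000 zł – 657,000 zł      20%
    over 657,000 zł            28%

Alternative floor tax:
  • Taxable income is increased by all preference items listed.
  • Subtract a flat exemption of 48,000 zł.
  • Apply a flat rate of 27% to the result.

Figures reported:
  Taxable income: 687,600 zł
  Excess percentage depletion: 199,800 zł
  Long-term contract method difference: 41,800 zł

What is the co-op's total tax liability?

Alternative floor tax:
  Adjusted income: 687,600 zł + 199,800 zł + 41,800 zł = 929,200 zł
  Less exemption 48,000 zł → base 881,200 zł
  881,200 zł × 27% = 237,924 zł

Regular income tax:
  266,000 zł × 10% = 26,600 zł
  391,000 zł × 20% = 78,200 zł
  30,600 zł × 28% = 8,568 zł
  → 113,368 zł

237,924 zł > 113,368 zł, so the alternative floor tax is the binding amount.

237,924 zł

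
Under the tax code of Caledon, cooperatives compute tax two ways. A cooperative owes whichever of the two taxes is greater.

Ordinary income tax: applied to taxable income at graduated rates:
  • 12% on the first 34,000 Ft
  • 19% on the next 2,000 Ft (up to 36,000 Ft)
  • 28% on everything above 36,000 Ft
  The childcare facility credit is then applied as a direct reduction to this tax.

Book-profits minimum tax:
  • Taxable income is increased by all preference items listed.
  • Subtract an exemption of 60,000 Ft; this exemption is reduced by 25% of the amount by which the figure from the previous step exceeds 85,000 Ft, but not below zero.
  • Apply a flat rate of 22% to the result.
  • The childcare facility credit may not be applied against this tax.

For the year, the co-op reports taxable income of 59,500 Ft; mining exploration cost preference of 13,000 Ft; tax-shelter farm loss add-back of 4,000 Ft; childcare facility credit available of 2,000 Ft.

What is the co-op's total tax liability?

9,040 Ft

Book-profits minimum tax:
  Adjusted income: 59,500 Ft + 13,000 Ft + 4,000 Ft = 76,500 Ft
  Exemption: 76,500 Ft ≤ 85,000 Ft, so full 60,000 Ft applies
  Base: 76,500 Ft − 60,000 Ft = 16,500 Ft
  16,500 Ft × 22% = 3,630 Ft

Ordinary income tax:
  34,000 Ft × 12% = 4,080 Ft
  2,000 Ft × 19% = 380 Ft
  23,500 Ft × 28% = 6,580 Ft
  → 11,040 Ft
  Less childcare facility credit 2,000 Ft → 9,040 Ft

9,040 Ft > 3,630 Ft, so the ordinary income tax governs.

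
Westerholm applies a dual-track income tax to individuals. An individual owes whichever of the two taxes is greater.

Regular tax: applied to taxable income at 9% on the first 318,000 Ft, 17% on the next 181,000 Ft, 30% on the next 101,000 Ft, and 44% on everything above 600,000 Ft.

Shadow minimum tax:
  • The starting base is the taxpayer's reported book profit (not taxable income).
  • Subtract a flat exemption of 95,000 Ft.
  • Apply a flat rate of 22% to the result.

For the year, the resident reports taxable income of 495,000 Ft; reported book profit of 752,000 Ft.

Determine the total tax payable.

144,540 Ft

Shadow minimum tax:
  Base (reported book profit): 752,000 Ft
  Less exemption 95,000 Ft → base 657,000 Ft
  657,000 Ft × 22% = 144,540 Ft

Regular tax:
  318,000 Ft × 9% = 28,620 Ft
  177,000 Ft × 17% = 30,090 Ft
  → 58,710 Ft

144,540 Ft > 58,710 Ft, so the shadow minimum tax is the binding amount.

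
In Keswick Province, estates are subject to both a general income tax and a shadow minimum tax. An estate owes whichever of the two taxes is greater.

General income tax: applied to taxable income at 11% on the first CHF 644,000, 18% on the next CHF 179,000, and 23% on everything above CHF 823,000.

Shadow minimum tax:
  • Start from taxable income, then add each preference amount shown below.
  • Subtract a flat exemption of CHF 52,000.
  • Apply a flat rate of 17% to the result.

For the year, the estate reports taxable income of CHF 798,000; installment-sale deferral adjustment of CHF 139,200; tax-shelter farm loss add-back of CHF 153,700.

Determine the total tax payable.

General income tax:
  CHF 644,000 × 11% = CHF 70,840
  CHF 154,000 × 18% = CHF 27,720
  → CHF 98,560

Shadow minimum tax:
  Adjusted income: CHF 798,000 + CHF 139,200 + CHF 153,700 = CHF 1,090,900
  Less exemption CHF 52,000 → base CHF 1,038,900
  CHF 1,038,900 × 17% = CHF 176,613

CHF 176,613 > CHF 98,560, so the shadow minimum tax is the binding amount.

CHF 176,613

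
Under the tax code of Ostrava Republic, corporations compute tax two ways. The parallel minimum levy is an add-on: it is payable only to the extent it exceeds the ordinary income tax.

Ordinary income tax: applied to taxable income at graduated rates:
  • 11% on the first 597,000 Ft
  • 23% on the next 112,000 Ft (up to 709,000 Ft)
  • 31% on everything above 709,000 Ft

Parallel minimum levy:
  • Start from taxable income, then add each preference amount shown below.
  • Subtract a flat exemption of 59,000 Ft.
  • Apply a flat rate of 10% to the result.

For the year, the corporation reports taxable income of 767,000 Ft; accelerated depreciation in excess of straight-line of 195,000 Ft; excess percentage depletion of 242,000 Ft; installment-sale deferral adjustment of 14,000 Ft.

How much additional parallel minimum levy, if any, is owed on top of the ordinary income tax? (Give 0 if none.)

Parallel minimum levy:
  Adjusted income: 767,000 Ft + 195,000 Ft + 242,000 Ft + 14,000 Ft = 1,218,000 Ft
  Less exemption 59,000 Ft → base 1,159,000 Ft
  1,159,000 Ft × 10% = 115,900 Ft

Ordinary income tax:
  597,000 Ft × 11% = 65,670 Ft
  112,000 Ft × 23% = 25,760 Ft
  58,000 Ft × 31% = 17,980 Ft
  → 109,410 Ft

Excess of parallel minimum levy over ordinary income tax: 115,900 Ft − 109,410 Ft = 6,490 Ft.

6,490 Ft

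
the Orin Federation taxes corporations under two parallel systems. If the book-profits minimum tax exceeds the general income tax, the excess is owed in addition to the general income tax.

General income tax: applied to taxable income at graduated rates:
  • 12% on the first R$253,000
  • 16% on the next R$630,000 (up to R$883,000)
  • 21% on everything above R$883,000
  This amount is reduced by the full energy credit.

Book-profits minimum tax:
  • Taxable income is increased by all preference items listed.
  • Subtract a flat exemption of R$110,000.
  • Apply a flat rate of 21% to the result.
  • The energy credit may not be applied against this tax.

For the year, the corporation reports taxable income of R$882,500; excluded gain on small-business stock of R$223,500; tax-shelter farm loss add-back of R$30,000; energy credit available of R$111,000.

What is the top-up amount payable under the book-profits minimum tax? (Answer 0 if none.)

R$195,380

Book-profits minimum tax:
  Adjusted income: R$882,500 + R$223,500 + R$30,000 = R$1,136,000
  Less exemption R$110,000 → base R$1,026,000
  R$1,026,000 × 21% = R$215,460

General income tax:
  R$253,000 × 12% = R$30,360
  R$629,500 × 16% = R$100,720
  → R$131,080
  Less energy credit R$111,000 → R$20,080

Excess of book-profits minimum tax over general income tax: R$215,460 − R$20,080 = R$195,380.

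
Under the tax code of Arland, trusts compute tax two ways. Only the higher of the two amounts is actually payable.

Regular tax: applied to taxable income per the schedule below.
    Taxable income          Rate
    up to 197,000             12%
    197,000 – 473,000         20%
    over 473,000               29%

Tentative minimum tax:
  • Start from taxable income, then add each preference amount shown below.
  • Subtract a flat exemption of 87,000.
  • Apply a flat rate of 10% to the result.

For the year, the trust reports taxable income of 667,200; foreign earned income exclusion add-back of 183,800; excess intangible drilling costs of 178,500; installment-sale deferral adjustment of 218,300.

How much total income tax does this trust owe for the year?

Regular tax:
  197,000 × 12% = 23,640
  276,000 × 20% = 55,200
  194,200 × 29% = 56,318
  → 135,158

Tentative minimum tax:
  Adjusted income: 667,200 + 183,800 + 178,500 + 218,300 = 1,247,800
  Less exemption 87,000 → base 1,160,800
  1,160,800 × 10% = 116,080

135,158 > 116,080, so the regular tax governs.

135,158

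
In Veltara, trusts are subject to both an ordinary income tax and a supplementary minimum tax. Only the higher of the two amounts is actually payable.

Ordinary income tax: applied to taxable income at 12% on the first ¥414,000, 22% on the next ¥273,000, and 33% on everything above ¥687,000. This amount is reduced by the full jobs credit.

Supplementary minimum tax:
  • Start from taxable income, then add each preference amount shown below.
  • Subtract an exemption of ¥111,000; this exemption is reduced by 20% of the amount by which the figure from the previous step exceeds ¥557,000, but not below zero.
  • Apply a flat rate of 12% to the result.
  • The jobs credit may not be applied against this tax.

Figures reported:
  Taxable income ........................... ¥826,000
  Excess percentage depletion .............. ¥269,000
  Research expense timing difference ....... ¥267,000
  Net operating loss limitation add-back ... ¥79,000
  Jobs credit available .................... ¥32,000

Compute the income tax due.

Supplementary minimum tax:
  Adjusted income: ¥826,000 + ¥269,000 + ¥267,000 + ¥79,000 = ¥1,441,000
  Exemption: 20% × (¥1,441,000 − ¥557,000) = ¥176,800 ≥ ¥111,000, so the exemption is fully phased out
  Base: ¥1,441,000 − ¥0 = ¥1,441,000
  ¥1,441,000 × 12% = ¥172,920

Ordinary income tax:
  ¥414,000 × 12% = ¥49,680
  ¥273,000 × 22% = ¥60,060
  ¥139,000 × 33% = ¥45,870
  → ¥155,610
  Less jobs credit ¥32,000 → ¥123,610

¥172,920 > ¥123,610, so the supplementary minimum tax is the binding amount.

¥172,920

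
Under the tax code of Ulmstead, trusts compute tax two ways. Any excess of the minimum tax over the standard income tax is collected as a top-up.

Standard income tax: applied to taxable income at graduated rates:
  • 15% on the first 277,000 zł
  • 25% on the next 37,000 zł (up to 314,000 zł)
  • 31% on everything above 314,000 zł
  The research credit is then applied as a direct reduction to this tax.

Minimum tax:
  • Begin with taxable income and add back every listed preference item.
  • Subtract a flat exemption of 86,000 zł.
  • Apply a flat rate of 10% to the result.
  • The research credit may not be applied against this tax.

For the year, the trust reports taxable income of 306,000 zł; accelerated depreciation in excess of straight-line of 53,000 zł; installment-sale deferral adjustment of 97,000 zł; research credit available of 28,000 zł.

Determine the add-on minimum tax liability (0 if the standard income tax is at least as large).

16,200 zł

Standard income tax:
  277,000 zł × 15% = 41,550 zł
  29,000 zł × 25% = 7,250 zł
  → 48,800 zł
  Less research credit 28,000 zł → 20,800 zł

Minimum tax:
  Adjusted income: 306,000 zł + 53,000 zł + 97,000 zł = 456,000 zł
  Less exemption 86,000 zł → base 370,000 zł
  370,000 zł × 10% = 37,000 zł

Excess of minimum tax over standard income tax: 37,000 zł − 20,800 zł = 16,200 zł.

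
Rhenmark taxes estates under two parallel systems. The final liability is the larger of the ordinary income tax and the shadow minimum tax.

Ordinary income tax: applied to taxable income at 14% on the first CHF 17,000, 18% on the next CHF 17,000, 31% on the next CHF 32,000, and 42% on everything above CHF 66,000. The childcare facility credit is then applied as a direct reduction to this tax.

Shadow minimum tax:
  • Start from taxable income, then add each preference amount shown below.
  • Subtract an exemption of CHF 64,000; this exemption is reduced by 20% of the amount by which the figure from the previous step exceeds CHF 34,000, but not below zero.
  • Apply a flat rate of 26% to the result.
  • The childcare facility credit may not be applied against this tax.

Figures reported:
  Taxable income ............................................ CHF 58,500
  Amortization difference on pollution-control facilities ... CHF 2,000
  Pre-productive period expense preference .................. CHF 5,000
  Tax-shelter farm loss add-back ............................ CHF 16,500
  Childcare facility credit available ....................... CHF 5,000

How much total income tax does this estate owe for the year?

CHF 8,035

Shadow minimum tax:
  Adjusted income: CHF 58,500 + CHF 2,000 + CHF 5,000 + CHF 16,500 = CHF 82,000
  Exemption: CHF 64,000 − 20% × (CHF 82,000 − CHF 34,000) = CHF 64,000 − CHF 9,600 = CHF 54,400
  Base: CHF 82,000 − CHF 54,400 = CHF 27,600
  CHF 27,600 × 26% = CHF 7,176

Ordinary income tax:
  CHF 17,000 × 14% = CHF 2,380
  CHF 17,000 × 18% = CHF 3,060
  CHF 24,500 × 31% = CHF 7,595
  → CHF 13,035
  Less childcare facility credit CHF 5,000 → CHF 8,035

CHF 8,035 > CHF 7,176, so the ordinary income tax governs.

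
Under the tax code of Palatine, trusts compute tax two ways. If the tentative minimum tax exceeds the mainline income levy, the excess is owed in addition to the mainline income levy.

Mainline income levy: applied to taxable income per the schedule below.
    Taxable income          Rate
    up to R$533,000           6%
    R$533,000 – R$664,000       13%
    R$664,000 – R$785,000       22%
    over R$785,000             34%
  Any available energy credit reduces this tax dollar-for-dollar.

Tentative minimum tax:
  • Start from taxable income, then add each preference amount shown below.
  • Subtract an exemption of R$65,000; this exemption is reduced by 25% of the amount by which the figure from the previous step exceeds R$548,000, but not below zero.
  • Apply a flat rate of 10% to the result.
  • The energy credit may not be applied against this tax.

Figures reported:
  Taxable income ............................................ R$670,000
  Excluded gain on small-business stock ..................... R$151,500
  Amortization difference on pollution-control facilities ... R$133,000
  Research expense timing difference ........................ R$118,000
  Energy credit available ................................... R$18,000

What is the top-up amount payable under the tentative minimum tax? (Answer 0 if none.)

R$74,920

Tentative minimum tax:
  Adjusted income: R$670,000 + R$151,500 + R$133,000 + R$118,000 = R$1,072,500
  Exemption: 25% × (R$1,072,500 − R$548,000) = R$131,125 ≥ R$65,000, so the exemption is fully phased out
  Base: R$1,072,500 − R$0 = R$1,072,500
  R$1,072,500 × 10% = R$107,250

Mainline income levy:
  R$533,000 × 6% = R$31,980
  R$131,000 × 13% = R$17,030
  R$6,000 × 22% = R$1,320
  → R$50,330
  Less energy credit R$18,000 → R$32,330

Excess of tentative minimum tax over mainline income levy: R$107,250 − R$32,330 = R$74,920.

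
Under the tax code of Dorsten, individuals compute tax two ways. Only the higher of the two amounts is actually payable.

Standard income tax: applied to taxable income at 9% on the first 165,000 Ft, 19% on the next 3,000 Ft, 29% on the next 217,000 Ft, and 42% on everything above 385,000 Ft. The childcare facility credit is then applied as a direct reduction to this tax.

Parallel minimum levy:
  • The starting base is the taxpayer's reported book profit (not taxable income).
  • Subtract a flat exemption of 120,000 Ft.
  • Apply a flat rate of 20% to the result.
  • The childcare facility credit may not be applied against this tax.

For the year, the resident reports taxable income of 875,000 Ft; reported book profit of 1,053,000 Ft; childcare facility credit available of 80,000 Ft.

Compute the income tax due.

204,150 Ft

Standard income tax:
  165,000 Ft × 9% = 14,850 Ft
  3,000 Ft × 19% = 570 Ft
  217,000 Ft × 29% = 62,930 Ft
  490,000 Ft × 42% = 205,800 Ft
  → 284,150 Ft
  Less childcare facility credit 80,000 Ft → 204,150 Ft

Parallel minimum levy:
  Base (reported book profit): 1,053,000 Ft
  Less exemption 120,000 Ft → base 933,000 Ft
  933,000 Ft × 20% = 186,600 Ft

204,150 Ft > 186,600 Ft, so the standard income tax governs.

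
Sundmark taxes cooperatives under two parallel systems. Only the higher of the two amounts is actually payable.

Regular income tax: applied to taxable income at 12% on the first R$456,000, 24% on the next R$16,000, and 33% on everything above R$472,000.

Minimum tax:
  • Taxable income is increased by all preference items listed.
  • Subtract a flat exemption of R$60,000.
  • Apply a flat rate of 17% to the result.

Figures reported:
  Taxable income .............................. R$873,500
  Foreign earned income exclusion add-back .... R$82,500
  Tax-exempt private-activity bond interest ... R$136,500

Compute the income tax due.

R$191,055

Regular income tax:
  R$456,000 × 12% = R$54,720
  R$16,000 × 24% = R$3,840
  R$401,500 × 33% = R$132,495
  → R$191,055

Minimum tax:
  Adjusted income: R$873,500 + R$82,500 + R$136,500 = R$1,092,500
  Less exemption R$60,000 → base R$1,032,500
  R$1,032,500 × 17% = R$175,525

R$191,055 > R$175,525, so the regular income tax governs.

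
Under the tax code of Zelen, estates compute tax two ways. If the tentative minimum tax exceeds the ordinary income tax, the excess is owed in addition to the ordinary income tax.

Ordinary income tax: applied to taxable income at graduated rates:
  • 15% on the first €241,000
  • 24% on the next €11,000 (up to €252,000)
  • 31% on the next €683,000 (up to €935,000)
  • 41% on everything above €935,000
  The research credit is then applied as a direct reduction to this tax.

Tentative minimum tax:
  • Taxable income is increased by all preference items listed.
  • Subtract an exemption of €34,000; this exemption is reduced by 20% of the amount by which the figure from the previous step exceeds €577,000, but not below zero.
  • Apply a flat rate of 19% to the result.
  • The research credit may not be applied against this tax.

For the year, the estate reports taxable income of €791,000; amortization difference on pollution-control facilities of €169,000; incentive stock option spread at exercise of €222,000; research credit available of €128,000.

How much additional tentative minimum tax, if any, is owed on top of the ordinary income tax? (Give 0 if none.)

Ordinary income tax:
  €241,000 × 15% = €36,150
  €11,000 × 24% = €2,640
  €539,000 × 31% = €167,090
  → €205,880
  Less research credit €128,000 → €77,880

Tentative minimum tax:
  Adjusted income: €791,000 + €169,000 + €222,000 = €1,182,000
  Exemption: 20% × (€1,182,000 − €577,000) = €121,000 ≥ €34,000, so the exemption is fully phased out
  Base: €1,182,000 − €0 = €1,182,000
  €1,182,000 × 19% = €224,580

Excess of tentative minimum tax over ordinary income tax: €224,580 − €77,880 = €146,700.

€146,700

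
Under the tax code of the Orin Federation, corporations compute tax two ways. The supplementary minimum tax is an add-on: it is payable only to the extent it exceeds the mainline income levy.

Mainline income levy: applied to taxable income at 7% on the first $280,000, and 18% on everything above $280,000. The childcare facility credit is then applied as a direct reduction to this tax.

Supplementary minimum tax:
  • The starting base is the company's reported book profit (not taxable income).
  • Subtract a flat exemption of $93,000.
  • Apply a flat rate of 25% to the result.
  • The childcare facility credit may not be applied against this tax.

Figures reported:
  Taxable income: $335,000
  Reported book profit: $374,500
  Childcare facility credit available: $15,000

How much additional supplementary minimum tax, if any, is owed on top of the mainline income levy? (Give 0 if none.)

$55,875

Mainline income levy:
  $280,000 × 7% = $19,600
  $55,000 × 18% = $9,900
  → $29,500
  Less childcare facility credit $15,000 → $14,500

Supplementary minimum tax:
  Base (reported book profit): $374,500
  Less exemption $93,000 → base $281,500
  $281,500 × 25% = $70,375

Excess of supplementary minimum tax over mainline income levy: $70,375 − $14,500 = $55,875.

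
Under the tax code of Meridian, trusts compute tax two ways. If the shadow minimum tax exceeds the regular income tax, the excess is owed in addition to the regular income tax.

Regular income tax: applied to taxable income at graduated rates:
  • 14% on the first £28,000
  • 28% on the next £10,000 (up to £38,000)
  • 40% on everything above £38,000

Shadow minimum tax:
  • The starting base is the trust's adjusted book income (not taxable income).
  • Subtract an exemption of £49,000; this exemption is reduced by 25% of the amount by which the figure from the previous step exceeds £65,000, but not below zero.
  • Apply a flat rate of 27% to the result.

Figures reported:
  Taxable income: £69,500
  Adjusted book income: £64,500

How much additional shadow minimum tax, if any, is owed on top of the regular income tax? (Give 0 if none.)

Regular income tax:
  £28,000 × 14% = £3,920
  £10,000 × 28% = £2,800
  £31,500 × 40% = £12,600
  → £19,320

Shadow minimum tax:
  Base (adjusted book income): £64,500
  Exemption: £64,500 ≤ £65,000, so full £49,000 applies
  Base: £64,500 − £49,000 = £15,500
  £15,500 × 27% = £4,185

£4,185 ≤ £19,320, so no add-on is due.

£0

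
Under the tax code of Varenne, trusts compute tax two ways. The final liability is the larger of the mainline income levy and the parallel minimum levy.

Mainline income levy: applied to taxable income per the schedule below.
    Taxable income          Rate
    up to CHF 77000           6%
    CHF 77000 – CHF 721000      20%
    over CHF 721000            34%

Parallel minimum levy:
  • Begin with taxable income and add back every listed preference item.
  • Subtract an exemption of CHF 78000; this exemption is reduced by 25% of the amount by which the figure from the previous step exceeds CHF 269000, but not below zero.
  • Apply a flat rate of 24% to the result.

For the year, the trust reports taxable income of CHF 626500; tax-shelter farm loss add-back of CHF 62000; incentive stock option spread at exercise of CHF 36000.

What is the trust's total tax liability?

Mainline income levy:
  CHF 77000 × 6% = CHF 4620
  CHF 549500 × 20% = CHF 109900
  → CHF 114520

Parallel minimum levy:
  Adjusted income: CHF 626500 + CHF 62000 + CHF 36000 = CHF 724500
  Exemption: 25% × (CHF 724500 − CHF 269000) = CHF 113875 ≥ CHF 78000, so the exemption is fully phased out
  Base: CHF 724500 − CHF 0 = CHF 724500
  CHF 724500 × 24% = CHF 173880

CHF 173880 > CHF 114520, so the parallel minimum levy is the binding amount.

CHF 173880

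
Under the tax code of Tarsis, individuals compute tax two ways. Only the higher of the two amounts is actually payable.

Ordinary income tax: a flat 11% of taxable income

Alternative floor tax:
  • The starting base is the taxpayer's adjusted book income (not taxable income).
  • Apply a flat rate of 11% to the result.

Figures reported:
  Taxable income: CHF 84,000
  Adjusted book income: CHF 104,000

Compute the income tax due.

CHF 11,440

Ordinary income tax:
  CHF 84,000 × 11% = CHF 9,240

Alternative floor tax:
  Base (adjusted book income): CHF 104,000
  CHF 104,000 × 11% = CHF 11,440

CHF 11,440 > CHF 9,240, so the alternative floor tax is the binding amount.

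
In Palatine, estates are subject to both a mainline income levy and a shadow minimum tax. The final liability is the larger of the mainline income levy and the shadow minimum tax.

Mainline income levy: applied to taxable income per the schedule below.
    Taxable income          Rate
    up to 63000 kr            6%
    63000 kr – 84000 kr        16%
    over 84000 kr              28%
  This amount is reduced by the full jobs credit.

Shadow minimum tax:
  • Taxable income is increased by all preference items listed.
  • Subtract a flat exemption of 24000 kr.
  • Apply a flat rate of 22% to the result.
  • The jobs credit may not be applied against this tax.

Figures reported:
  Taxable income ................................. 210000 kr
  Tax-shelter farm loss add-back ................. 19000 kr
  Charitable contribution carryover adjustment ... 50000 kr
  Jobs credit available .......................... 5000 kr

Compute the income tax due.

Shadow minimum tax:
  Adjusted income: 210000 kr + 19000 kr + 50000 kr = 279000 kr
  Less exemption 24000 kr → base 255000 kr
  255000 kr × 22% = 56100 kr

Mainline income levy:
  63000 kr × 6% = 3780 kr
  21000 kr × 16% = 3360 kr
  126000 kr × 28% = 35280 kr
  → 42420 kr
  Less jobs credit 5000 kr → 37420 kr

56100 kr > 37420 kr, so the shadow minimum tax is the binding amount.

56100 kr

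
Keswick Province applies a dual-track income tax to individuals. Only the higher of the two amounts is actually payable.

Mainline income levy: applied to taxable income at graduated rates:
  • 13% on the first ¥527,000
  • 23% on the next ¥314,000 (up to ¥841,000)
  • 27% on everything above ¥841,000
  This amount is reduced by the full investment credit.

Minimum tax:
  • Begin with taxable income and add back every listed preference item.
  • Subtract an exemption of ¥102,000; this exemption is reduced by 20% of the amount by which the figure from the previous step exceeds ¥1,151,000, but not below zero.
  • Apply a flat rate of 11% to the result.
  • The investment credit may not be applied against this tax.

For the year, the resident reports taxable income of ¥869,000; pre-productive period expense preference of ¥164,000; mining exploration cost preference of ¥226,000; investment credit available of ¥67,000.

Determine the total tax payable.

¥129,646

Mainline income levy:
  ¥527,000 × 13% = ¥68,510
  ¥314,000 × 23% = ¥72,220
  ¥28,000 × 27% = ¥7,560
  → ¥148,290
  Less investment credit ¥67,000 → ¥81,290

Minimum tax:
  Adjusted income: ¥869,000 + ¥164,000 + ¥226,000 = ¥1,259,000
  Exemption: ¥102,000 − 20% × (¥1,259,000 − ¥1,151,000) = ¥102,000 − ¥21,600 = ¥80,400
  Base: ¥1,259,000 − ¥80,400 = ¥1,178,600
  ¥1,178,600 × 11% = ¥129,646

¥129,646 > ¥81,290, so the minimum tax is the binding amount.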